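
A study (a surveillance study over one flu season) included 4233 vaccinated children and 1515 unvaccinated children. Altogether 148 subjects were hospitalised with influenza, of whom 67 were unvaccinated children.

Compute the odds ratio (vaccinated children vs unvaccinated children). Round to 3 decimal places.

vaccinated children with the outcome: 148 − 67 = 81
vaccinated children without the outcome: 4233 − 81 = 4152
unvaccinated children without the outcome: 1515 − 67 = 1448
odds, vaccinated children = 81/4152 = 0.01951
odds, unvaccinated children = 67/1448 = 0.04627
OR = 0.01951 / 0.04627 = 0.422

OR: 0.422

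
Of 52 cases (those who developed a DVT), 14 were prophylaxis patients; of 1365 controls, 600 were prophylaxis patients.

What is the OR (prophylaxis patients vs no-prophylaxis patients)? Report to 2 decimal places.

OR = (14 × 765) / (600 × 38) = 10710/22800 ≈ 0.47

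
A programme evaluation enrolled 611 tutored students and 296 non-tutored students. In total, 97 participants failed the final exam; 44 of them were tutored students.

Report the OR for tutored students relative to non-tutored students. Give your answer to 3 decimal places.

0.356

tutored students without the outcome: 611 − 44 = 567
non-tutored students with the outcome: 97 − 44 = 53
non-tutored students without the outcome: 296 − 53 = 243
OR = (44 × 243) / (567 × 53) = 10692/30051 ≈ 0.356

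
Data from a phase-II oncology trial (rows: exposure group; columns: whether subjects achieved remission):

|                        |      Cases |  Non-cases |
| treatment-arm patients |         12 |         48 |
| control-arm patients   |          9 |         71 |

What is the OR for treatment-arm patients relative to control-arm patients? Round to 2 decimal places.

OR = (12 × 71) / (48 × 9) = 852/432 ≈ 1.97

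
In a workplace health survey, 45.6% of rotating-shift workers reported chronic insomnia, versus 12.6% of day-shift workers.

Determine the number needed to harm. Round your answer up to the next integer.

4

absolute risk difference = 0.330000
1 / 0.330000 = 3.030 → round up → 4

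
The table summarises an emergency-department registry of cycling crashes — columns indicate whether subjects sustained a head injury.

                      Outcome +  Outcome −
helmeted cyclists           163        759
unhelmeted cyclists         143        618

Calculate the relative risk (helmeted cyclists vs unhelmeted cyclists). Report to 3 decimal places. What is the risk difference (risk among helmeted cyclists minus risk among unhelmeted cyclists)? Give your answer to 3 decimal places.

risk, helmeted cyclists = 163/922 = 0.1768
risk, unhelmeted cyclists = 143/761 = 0.1879
RR = 0.1768 / 0.1879 = 0.941
risk difference = 0.1768 − 0.1879 = -0.011

RR = 0.941; RD = -0.011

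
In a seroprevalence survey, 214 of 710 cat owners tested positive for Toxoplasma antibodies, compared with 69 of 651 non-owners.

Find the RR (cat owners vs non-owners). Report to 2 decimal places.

risk, cat owners = 214/710 = 0.3014
risk, non-owners = 69/651 = 0.1060
RR = 0.3014 / 0.1060 = 2.84

2.84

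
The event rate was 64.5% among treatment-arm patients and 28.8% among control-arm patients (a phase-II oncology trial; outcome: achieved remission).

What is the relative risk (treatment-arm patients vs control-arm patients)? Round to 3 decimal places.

RR = 0.6450 / 0.2880 = 2.240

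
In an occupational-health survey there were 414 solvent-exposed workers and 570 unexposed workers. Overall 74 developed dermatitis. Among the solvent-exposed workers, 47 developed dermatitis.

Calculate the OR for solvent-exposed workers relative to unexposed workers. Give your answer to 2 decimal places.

solvent-exposed workers without the outcome: 414 − 47 = 367
unexposed workers with the outcome: 74 − 47 = 27
unexposed workers without the outcome: 570 − 27 = 543
OR = (47 × 543) / (367 × 27) = 25521/9909 ≈ 2.58

2.58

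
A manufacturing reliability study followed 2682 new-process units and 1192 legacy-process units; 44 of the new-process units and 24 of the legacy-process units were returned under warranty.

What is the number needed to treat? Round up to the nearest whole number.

NNT = 269

risk, new-process units = 44/2682 = 0.016406
risk, legacy-process units = 24/1192 = 0.020134
absolute risk difference = 0.003729
1 / 0.003729 = 268.168 → round up → 269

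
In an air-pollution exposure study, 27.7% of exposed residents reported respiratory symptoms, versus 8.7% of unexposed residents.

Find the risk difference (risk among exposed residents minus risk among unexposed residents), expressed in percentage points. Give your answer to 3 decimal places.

risk difference = 0.2770 − 0.0870 = 0.1900 → 19.000 percentage points

19.000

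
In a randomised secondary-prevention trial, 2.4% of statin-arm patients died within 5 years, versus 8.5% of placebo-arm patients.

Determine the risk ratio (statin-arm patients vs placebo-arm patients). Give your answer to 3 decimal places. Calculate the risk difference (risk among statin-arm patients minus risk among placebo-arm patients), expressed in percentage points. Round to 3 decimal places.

RR = 0.02400 / 0.08500 = 0.282
risk difference = 0.02400 − 0.08500 = -0.06100 → -6.100 percentage points

RR = 0.282; RD = -6.100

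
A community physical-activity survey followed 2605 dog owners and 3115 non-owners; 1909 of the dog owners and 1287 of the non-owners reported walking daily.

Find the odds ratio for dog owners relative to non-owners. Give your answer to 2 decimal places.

OR ≈ 3.90

odds, dog owners = 1909/696 = 2.7428
odds, non-owners = 1287/1828 = 0.7040
OR = 2.7428 / 0.7040 = 3.90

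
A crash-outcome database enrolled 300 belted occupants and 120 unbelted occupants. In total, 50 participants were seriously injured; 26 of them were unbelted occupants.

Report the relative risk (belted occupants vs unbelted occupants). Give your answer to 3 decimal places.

belted occupants with the outcome: 50 − 26 = 24
belted occupants without the outcome: 300 − 24 = 276
unbelted occupants without the outcome: 120 − 26 = 94
risk, belted occupants = 24/300 = 0.0800
risk, unbelted occupants = 26/120 = 0.2167
RR = 0.0800 / 0.2167 = 0.369

RR = 0.369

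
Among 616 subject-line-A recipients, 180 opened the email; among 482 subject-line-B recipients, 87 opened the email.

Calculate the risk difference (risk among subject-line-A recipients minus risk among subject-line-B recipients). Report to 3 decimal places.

0.112

risk, subject-line-A recipients = 180/616 = 0.2922
risk, subject-line-B recipients = 87/482 = 0.1805
risk difference = 0.2922 − 0.1805 = 0.112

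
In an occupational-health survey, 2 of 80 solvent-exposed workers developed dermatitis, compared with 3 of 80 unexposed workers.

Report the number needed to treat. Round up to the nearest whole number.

risk, solvent-exposed workers = 2/80 = 0.025000
risk, unexposed workers = 3/80 = 0.037500
absolute risk difference = 0.012500
1 / 0.012500 = 80.000 → round up → 80

NNT: 80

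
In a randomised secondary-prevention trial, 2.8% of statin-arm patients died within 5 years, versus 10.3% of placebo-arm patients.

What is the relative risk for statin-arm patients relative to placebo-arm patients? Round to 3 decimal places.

RR = 0.02800 / 0.10300 = 0.272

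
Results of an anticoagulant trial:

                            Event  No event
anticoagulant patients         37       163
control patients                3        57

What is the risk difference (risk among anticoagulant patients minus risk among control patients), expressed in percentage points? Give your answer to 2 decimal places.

risk, anticoagulant patients = 37/200 = 0.1850
risk, control patients = 3/60 = 0.0500
risk difference = 0.1850 − 0.0500 = 0.1350 → 13.50 percentage points

RD ≈ 13.50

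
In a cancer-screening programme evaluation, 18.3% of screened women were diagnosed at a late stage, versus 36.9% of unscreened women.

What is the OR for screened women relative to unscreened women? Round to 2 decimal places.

odds, screened women = 0.1830/0.8170 = 0.2240
odds, unscreened women = 0.3690/0.6310 = 0.5848
OR = 0.2240 / 0.5848 = 0.38

0.38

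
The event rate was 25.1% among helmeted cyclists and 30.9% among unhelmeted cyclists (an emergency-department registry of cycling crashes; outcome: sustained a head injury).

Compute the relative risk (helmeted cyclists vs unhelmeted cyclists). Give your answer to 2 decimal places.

RR = 0.2510 / 0.3090 = 0.81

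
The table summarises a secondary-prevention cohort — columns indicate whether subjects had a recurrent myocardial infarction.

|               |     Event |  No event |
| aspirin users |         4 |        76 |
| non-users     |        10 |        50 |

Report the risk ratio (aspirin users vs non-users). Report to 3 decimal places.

risk, aspirin users = 4/80 = 0.0500
risk, non-users = 10/60 = 0.1667
RR = 0.0500 / 0.1667 = 0.300

RR ≈ 0.300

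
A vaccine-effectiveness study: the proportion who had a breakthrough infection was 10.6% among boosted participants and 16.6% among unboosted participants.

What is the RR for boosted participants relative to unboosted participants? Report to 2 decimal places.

RR = 0.1060 / 0.1660 = 0.64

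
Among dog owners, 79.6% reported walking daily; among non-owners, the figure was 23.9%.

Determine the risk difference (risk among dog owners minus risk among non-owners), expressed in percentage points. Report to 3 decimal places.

risk difference = 0.7960 − 0.2390 = 0.5570 → 55.700 percentage points

RD: 55.700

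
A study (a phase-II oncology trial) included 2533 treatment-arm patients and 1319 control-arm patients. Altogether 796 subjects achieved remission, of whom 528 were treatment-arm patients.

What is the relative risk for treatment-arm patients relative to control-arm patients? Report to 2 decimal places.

treatment-arm patients without the outcome: 2533 − 528 = 2005
control-arm patients with the outcome: 796 − 528 = 268
control-arm patients without the outcome: 1319 − 268 = 1051
risk, treatment-arm patients = 528/2533 = 0.2084
risk, control-arm patients = 268/1319 = 0.2032
RR = 0.2084 / 0.2032 = 1.03

1.03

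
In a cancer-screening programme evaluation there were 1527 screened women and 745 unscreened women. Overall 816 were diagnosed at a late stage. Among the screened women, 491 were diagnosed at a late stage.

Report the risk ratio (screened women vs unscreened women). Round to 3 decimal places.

screened women without the outcome: 1527 − 491 = 1036
unscreened women with the outcome: 816 − 491 = 325
unscreened women without the outcome: 745 − 325 = 420
risk, screened women = 491/1527 = 0.3215
risk, unscreened women = 325/745 = 0.4362
RR = 0.3215 / 0.4362 = 0.737

RR = 0.737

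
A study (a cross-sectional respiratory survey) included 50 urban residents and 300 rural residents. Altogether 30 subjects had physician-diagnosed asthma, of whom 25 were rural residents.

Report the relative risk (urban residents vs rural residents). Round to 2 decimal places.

urban residents with the outcome: 30 − 25 = 5
urban residents without the outcome: 50 − 5 = 45
rural residents without the outcome: 300 − 25 = 275
risk, urban residents = 5/50 = 0.1000
risk, rural residents = 25/300 = 0.0833
RR = 0.1000 / 0.0833 = 1.20

RR = 1.20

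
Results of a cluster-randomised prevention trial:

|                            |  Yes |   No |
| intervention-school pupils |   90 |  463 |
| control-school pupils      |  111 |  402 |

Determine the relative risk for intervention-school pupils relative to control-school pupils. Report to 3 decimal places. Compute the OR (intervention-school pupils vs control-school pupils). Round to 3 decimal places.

risk, intervention-school pupils = 90/553 = 0.1627
risk, control-school pupils = 111/513 = 0.2164
RR = 0.1627 / 0.2164 = 0.752
odds, intervention-school pupils = 90/463 = 0.1944
odds, control-school pupils = 111/402 = 0.2761
OR = 0.1944 / 0.2761 = 0.704

RR = 0.752; OR = 0.704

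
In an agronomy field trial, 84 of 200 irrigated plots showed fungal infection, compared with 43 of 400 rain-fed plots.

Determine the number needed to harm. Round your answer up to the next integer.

NNH: 4

risk, irrigated plots = 84/200 = 0.420000
risk, rain-fed plots = 43/400 = 0.107500
absolute risk difference = 0.312500
1 / 0.312500 = 3.200 → round up → 4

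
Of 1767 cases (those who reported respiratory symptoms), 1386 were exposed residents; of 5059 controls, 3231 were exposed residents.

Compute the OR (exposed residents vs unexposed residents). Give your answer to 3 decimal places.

OR = (1386 × 1828) / (3231 × 381) = 2533608/1231011 ≈ 2.058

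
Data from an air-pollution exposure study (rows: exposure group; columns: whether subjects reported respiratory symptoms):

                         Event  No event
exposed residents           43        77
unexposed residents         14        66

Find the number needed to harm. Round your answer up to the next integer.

risk, exposed residents = 43/120 = 0.358333
risk, unexposed residents = 14/80 = 0.175000
absolute risk difference = 0.183333
1 / 0.183333 = 5.455 → round up → 6

6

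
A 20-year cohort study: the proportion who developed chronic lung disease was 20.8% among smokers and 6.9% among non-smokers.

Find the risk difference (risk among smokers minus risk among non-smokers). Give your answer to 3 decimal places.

risk difference = 0.2080 − 0.0690 = 0.139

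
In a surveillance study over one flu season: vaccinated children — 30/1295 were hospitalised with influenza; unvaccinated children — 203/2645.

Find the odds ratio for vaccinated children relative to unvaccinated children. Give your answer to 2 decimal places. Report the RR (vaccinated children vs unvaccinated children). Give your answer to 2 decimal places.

odds, vaccinated children = 30/1265 = 0.02372
odds, unvaccinated children = 203/2442 = 0.08313
OR = 0.02372 / 0.08313 = 0.29
risk, vaccinated children = 30/1295 = 0.02317
risk, unvaccinated children = 203/2645 = 0.07675
RR = 0.02317 / 0.07675 = 0.30

OR = 0.29; RR = 0.30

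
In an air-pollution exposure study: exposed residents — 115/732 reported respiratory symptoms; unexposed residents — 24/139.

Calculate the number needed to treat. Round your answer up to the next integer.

risk, exposed residents = 115/732 = 0.157104
risk, unexposed residents = 24/139 = 0.172662
absolute risk difference = 0.015558
1 / 0.015558 = 64.276 → round up → 65

NNT ≈ 65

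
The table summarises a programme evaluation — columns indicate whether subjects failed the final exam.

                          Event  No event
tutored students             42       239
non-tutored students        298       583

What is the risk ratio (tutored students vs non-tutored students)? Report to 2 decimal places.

risk, tutored students = 42/281 = 0.1495
risk, non-tutored students = 298/881 = 0.3383
RR = 0.1495 / 0.3383 = 0.44

RR = 0.44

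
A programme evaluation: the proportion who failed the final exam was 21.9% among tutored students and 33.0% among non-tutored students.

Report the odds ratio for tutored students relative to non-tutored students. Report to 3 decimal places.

0.569

odds, tutored students = 0.2190/0.7810 = 0.2804
odds, non-tutored students = 0.3300/0.6700 = 0.4925
OR = 0.2804 / 0.4925 = 0.569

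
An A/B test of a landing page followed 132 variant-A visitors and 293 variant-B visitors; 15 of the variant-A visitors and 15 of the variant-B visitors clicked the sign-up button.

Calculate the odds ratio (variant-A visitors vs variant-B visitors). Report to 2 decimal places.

OR = (15 × 278) / (117 × 15) = 4170/1755 ≈ 2.38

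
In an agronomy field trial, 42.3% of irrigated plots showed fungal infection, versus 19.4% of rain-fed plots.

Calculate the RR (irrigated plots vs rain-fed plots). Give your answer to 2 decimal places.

RR = 0.4230 / 0.1940 = 2.18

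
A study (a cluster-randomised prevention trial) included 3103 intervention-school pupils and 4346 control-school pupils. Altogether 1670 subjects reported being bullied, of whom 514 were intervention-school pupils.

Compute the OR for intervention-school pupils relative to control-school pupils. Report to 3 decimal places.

OR ≈ 0.548

intervention-school pupils without the outcome: 3103 − 514 = 2589
control-school pupils with the outcome: 1670 − 514 = 1156
control-school pupils without the outcome: 4346 − 1156 = 3190
OR = (514 × 3190) / (2589 × 1156) = 1639660/2992884 ≈ 0.548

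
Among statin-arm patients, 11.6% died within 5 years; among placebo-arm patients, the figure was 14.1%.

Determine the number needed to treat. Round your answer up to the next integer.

NNT: 40

absolute risk difference = 0.025000
1 / 0.025000 = 40.000 → round up → 40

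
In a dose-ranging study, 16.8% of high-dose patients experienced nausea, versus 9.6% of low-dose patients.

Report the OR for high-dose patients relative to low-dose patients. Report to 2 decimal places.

odds, high-dose patients = 0.1680/0.8320 = 0.2019
odds, low-dose patients = 0.0960/0.9040 = 0.1062
OR = 0.2019 / 0.1062 = 1.90

OR ≈ 1.90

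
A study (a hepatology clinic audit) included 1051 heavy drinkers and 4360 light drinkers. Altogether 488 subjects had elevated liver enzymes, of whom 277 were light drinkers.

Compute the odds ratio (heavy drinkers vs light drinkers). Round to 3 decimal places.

OR: 3.703

heavy drinkers with the outcome: 488 − 277 = 211
heavy drinkers without the outcome: 1051 − 211 = 840
light drinkers without the outcome: 4360 − 277 = 4083
OR = (211 × 4083) / (840 × 277) = 861513/232680 ≈ 3.703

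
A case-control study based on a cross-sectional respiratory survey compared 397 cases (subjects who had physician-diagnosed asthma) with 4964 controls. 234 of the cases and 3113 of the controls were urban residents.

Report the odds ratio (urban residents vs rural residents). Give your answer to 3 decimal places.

odds, urban residents = 234/3113 = 0.0752
odds, rural residents = 163/1851 = 0.0881
OR = 0.0752 / 0.0881 = 0.854

0.854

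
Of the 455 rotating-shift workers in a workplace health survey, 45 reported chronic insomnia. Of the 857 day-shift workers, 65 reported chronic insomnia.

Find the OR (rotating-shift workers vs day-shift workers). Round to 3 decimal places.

1.337

odds, rotating-shift workers = 45/410 = 0.1098
odds, day-shift workers = 65/792 = 0.0821
OR = 0.1098 / 0.0821 = 1.337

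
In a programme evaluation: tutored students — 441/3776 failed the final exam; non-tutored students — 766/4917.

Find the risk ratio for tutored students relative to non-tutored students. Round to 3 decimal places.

0.750

risk, tutored students = 441/3776 = 0.1168
risk, non-tutored students = 766/4917 = 0.1558
RR = 0.1168 / 0.1558 = 0.750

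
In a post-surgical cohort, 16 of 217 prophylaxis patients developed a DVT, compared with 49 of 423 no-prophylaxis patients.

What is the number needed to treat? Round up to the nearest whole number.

risk, prophylaxis patients = 16/217 = 0.073733
risk, no-prophylaxis patients = 49/423 = 0.115839
absolute risk difference = 0.042107
1 / 0.042107 = 23.749 → round up → 24

NNT ≈ 24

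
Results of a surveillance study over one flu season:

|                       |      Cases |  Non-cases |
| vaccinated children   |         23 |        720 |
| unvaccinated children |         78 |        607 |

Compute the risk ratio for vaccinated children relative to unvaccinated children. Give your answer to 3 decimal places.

risk, vaccinated children = 23/743 = 0.03096
risk, unvaccinated children = 78/685 = 0.11387
RR = 0.03096 / 0.11387 = 0.272

RR = 0.272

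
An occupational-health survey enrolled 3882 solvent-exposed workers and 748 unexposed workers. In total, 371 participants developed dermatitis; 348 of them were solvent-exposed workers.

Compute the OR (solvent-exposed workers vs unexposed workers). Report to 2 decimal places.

solvent-exposed workers without the outcome: 3882 − 348 = 3534
unexposed workers with the outcome: 371 − 348 = 23
unexposed workers without the outcome: 748 − 23 = 725
OR = (348 × 725) / (3534 × 23) = 252300/81282 ≈ 3.10

OR: 3.10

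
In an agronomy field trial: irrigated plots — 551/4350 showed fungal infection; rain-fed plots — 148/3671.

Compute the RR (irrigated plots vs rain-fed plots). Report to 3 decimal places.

RR ≈ 3.142

risk, irrigated plots = 551/4350 = 0.12667
risk, rain-fed plots = 148/3671 = 0.04032
RR = 0.12667 / 0.04032 = 3.142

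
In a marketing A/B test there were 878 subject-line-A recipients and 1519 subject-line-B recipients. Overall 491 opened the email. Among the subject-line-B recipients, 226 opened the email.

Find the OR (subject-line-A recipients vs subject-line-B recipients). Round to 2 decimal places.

OR ≈ 2.47

subject-line-A recipients with the outcome: 491 − 226 = 265
subject-line-A recipients without the outcome: 878 − 265 = 613
subject-line-B recipients without the outcome: 1519 − 226 = 1293
OR = (265 × 1293) / (613 × 226) = 342645/138538 ≈ 2.47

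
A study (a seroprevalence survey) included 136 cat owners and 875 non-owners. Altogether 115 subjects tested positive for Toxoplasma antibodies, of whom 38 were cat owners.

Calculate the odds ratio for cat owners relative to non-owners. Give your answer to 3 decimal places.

cat owners without the outcome: 136 − 38 = 98
non-owners with the outcome: 115 − 38 = 77
non-owners without the outcome: 875 − 77 = 798
odds, cat owners = 38/98 = 0.3878
odds, non-owners = 77/798 = 0.0965
OR = 0.3878 / 0.0965 = 4.019

4.019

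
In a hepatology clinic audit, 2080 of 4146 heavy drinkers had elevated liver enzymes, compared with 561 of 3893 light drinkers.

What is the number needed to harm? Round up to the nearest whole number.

3

risk, heavy drinkers = 2080/4146 = 0.501688
risk, light drinkers = 561/3893 = 0.144105
absolute risk difference = 0.357584
1 / 0.357584 = 2.797 → round up → 3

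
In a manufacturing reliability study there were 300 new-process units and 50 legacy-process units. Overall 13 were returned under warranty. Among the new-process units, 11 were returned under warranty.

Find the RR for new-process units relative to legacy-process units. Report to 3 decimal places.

new-process units without the outcome: 300 − 11 = 289
legacy-process units with the outcome: 13 − 11 = 2
legacy-process units without the outcome: 50 − 2 = 48
risk, new-process units = 11/300 = 0.03667
risk, legacy-process units = 2/50 = 0.04000
RR = 0.03667 / 0.04000 = 0.917

RR: 0.917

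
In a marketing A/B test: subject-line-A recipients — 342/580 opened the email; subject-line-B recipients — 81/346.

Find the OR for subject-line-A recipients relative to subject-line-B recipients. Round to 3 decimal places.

OR: 4.701

odds, subject-line-A recipients = 342/238 = 1.4370
odds, subject-line-B recipients = 81/265 = 0.3057
OR = 1.4370 / 0.3057 = 4.701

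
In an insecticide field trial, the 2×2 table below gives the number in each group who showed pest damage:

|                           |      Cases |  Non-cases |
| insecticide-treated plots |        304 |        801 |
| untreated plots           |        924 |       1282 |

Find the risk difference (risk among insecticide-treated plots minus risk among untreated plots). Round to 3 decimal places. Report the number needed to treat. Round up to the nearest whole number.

RD = -0.144; NNT = 7

risk, insecticide-treated plots = 304/1105 = 0.2751
risk, untreated plots = 924/2206 = 0.4189
risk difference = 0.2751 − 0.4189 = -0.144
absolute risk difference = 0.143745
1 / 0.143745 = 6.957 → round up → 7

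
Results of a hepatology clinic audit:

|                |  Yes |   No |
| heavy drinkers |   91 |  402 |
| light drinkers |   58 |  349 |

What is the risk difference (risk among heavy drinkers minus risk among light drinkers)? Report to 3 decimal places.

0.042

risk, heavy drinkers = 91/493 = 0.1846
risk, light drinkers = 58/407 = 0.1425
risk difference = 0.1846 − 0.1425 = 0.042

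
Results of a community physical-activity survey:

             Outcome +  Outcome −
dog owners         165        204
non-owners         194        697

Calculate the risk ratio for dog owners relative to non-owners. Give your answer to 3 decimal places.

RR ≈ 2.054

risk, dog owners = 165/369 = 0.4472
risk, non-owners = 194/891 = 0.2177
RR = 0.4472 / 0.2177 = 2.054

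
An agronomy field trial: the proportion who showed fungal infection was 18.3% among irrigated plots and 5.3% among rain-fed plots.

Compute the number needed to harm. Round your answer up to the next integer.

8

absolute risk difference = 0.130000
1 / 0.130000 = 7.692 → round up → 8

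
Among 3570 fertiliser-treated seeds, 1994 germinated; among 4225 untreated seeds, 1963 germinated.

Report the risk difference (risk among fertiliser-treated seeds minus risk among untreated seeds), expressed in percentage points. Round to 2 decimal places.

risk, fertiliser-treated seeds = 1994/3570 = 0.5585
risk, untreated seeds = 1963/4225 = 0.4646
risk difference = 0.5585 − 0.4646 = 0.0939 → 9.39 percentage points

RD = 9.39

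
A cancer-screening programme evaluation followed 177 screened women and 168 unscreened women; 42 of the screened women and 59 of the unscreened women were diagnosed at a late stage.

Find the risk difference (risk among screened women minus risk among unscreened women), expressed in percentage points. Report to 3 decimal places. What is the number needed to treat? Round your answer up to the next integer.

risk, screened women = 42/177 = 0.2373
risk, unscreened women = 59/168 = 0.3512
risk difference = 0.2373 − 0.3512 = -0.1139 → -11.390 percentage points
absolute risk difference = 0.113902
1 / 0.113902 = 8.779 → round up → 9

RD = -11.390; NNT = 9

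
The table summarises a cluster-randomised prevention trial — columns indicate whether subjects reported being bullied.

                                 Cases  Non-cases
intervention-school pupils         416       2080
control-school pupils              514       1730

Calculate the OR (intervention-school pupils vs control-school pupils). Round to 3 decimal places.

odds, intervention-school pupils = 416/2080 = 0.2000
odds, control-school pupils = 514/1730 = 0.2971
OR = 0.2000 / 0.2971 = 0.673

OR = 0.673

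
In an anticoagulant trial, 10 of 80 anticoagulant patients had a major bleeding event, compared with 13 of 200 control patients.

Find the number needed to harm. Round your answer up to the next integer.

17

risk, anticoagulant patients = 10/80 = 0.125000
risk, control patients = 13/200 = 0.065000
absolute risk difference = 0.060000
1 / 0.060000 = 16.667 → round up → 17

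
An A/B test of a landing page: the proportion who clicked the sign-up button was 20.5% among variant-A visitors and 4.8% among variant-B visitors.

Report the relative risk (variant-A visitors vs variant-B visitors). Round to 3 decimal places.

RR = 0.20500 / 0.04800 = 4.271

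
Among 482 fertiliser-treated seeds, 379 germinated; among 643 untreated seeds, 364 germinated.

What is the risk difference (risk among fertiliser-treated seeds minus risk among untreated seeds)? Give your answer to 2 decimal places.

RD = 0.22

risk, fertiliser-treated seeds = 379/482 = 0.7863
risk, untreated seeds = 364/643 = 0.5661
risk difference = 0.7863 − 0.5661 = 0.22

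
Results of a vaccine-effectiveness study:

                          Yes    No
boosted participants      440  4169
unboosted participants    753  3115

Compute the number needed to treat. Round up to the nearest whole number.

risk, boosted participants = 440/4609 = 0.095465
risk, unboosted participants = 753/3868 = 0.194674
absolute risk difference = 0.099209
1 / 0.099209 = 10.080 → round up → 11

11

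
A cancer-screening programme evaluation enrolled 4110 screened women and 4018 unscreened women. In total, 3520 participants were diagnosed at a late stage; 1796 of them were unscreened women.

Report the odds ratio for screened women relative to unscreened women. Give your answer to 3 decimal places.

OR = 0.894

screened women with the outcome: 3520 − 1796 = 1724
screened women without the outcome: 4110 − 1724 = 2386
unscreened women without the outcome: 4018 − 1796 = 2222
OR = (1724 × 2222) / (2386 × 1796) = 3830728/4285256 ≈ 0.894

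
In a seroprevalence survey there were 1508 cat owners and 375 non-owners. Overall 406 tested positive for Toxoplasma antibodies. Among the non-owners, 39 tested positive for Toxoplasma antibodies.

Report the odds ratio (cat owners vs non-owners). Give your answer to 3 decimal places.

OR: 2.771

cat owners with the outcome: 406 − 39 = 367
cat owners without the outcome: 1508 − 367 = 1141
non-owners without the outcome: 375 − 39 = 336
OR = (367 × 336) / (1141 × 39) = 123312/44499 ≈ 2.771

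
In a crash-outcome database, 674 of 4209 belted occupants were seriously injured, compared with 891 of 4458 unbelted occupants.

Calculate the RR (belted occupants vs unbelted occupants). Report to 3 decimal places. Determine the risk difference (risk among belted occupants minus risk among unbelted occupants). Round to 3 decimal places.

risk, belted occupants = 674/4209 = 0.1601
risk, unbelted occupants = 891/4458 = 0.1999
RR = 0.1601 / 0.1999 = 0.801
risk difference = 0.1601 − 0.1999 = -0.040

RR = 0.801; RD = -0.040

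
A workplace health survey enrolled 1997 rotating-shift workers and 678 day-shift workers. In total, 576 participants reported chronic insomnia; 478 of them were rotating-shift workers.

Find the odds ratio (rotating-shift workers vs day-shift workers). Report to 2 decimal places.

rotating-shift workers without the outcome: 1997 − 478 = 1519
day-shift workers with the outcome: 576 − 478 = 98
day-shift workers without the outcome: 678 − 98 = 580
OR = (478 × 580) / (1519 × 98) = 277240/148862 ≈ 1.86

OR = 1.86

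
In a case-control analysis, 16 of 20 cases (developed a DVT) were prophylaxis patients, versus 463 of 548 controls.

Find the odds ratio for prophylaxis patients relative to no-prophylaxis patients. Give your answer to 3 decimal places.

OR = (16 × 85) / (463 × 4) = 1360/1852 ≈ 0.734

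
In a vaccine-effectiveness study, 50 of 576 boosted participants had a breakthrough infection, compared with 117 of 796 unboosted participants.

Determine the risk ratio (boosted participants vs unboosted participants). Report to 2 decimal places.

risk, boosted participants = 50/576 = 0.0868
risk, unboosted participants = 117/796 = 0.1470
RR = 0.0868 / 0.1470 = 0.59

RR ≈ 0.59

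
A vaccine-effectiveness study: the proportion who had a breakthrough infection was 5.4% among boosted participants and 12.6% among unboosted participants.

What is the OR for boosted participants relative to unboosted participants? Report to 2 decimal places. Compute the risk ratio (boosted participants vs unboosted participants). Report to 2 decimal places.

odds, boosted participants = 0.0540/0.9460 = 0.0571
odds, unboosted participants = 0.1260/0.8740 = 0.1442
OR = 0.0571 / 0.1442 = 0.40
RR = 0.0540 / 0.1260 = 0.43

OR = 0.40; RR = 0.43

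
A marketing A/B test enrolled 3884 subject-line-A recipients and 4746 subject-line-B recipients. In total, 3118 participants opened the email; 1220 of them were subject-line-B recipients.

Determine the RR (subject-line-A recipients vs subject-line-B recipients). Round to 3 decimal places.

RR ≈ 1.901

subject-line-A recipients with the outcome: 3118 − 1220 = 1898
subject-line-A recipients without the outcome: 3884 − 1898 = 1986
subject-line-B recipients without the outcome: 4746 − 1220 = 3526
risk, subject-line-A recipients = 1898/3884 = 0.4887
risk, subject-line-B recipients = 1220/4746 = 0.2571
RR = 0.4887 / 0.2571 = 1.901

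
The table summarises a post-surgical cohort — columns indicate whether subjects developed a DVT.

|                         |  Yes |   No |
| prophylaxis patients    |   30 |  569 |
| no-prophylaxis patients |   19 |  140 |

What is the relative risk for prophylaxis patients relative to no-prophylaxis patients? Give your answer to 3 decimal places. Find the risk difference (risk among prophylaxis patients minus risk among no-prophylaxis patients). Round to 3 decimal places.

risk, prophylaxis patients = 30/599 = 0.0501
risk, no-prophylaxis patients = 19/159 = 0.1195
RR = 0.0501 / 0.1195 = 0.419
risk difference = 0.0501 − 0.1195 = -0.069

RR = 0.419; RD = -0.069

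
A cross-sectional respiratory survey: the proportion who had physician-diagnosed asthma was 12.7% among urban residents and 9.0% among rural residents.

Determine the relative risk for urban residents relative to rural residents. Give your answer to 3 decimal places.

RR = 0.1270 / 0.0900 = 1.411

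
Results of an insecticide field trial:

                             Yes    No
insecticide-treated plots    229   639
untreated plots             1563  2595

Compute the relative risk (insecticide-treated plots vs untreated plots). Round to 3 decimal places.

0.702

risk, insecticide-treated plots = 229/868 = 0.2638
risk, untreated plots = 1563/4158 = 0.3759
RR = 0.2638 / 0.3759 = 0.702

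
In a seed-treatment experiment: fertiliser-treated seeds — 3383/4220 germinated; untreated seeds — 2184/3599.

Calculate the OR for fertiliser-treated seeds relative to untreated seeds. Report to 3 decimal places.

OR = (3383 × 1415) / (837 × 2184) = 4786945/1828008 ≈ 2.619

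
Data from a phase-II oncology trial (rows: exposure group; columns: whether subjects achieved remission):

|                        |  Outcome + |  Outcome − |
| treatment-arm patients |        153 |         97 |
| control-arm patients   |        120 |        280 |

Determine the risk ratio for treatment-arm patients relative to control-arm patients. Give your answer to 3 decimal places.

RR ≈ 2.040

risk, treatment-arm patients = 153/250 = 0.6120
risk, control-arm patients = 120/400 = 0.3000
RR = 0.6120 / 0.3000 = 2.040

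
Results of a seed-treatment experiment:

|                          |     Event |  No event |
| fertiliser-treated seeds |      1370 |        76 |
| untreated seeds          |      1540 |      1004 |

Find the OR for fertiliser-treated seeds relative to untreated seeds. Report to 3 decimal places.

odds, fertiliser-treated seeds = 1370/76 = 18.0263
odds, untreated seeds = 1540/1004 = 1.5339
OR = 18.0263 / 1.5339 = 11.752

OR: 11.752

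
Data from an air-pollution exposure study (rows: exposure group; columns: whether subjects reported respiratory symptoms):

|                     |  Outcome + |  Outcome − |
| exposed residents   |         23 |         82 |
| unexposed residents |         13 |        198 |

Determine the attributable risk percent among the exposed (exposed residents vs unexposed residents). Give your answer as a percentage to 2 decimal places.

risk, exposed residents = 23/105 = 0.2190
risk, unexposed residents = 13/211 = 0.0616
AR% = (0.2190 − 0.0616) / 0.2190 = 0.7187 → 71.87%

AR% ≈ 71.87%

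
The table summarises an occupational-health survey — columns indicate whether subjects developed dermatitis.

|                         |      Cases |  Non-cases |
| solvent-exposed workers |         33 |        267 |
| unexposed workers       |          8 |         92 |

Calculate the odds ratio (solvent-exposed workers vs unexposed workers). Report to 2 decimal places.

OR = (33 × 92) / (267 × 8) = 3036/2136 ≈ 1.42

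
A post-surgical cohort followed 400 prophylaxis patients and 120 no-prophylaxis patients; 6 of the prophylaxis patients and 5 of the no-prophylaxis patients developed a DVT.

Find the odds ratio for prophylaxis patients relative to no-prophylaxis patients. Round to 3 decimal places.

OR = (6 × 115) / (394 × 5) = 690/1970 ≈ 0.350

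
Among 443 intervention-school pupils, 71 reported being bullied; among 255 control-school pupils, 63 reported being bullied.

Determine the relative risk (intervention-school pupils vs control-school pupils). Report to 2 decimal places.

risk, intervention-school pupils = 71/443 = 0.1603
risk, control-school pupils = 63/255 = 0.2471
RR = 0.1603 / 0.2471 = 0.65

RR ≈ 0.65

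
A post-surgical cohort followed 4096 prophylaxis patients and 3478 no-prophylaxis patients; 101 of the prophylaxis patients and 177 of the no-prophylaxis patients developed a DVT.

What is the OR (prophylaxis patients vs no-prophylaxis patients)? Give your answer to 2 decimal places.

0.47

odds, prophylaxis patients = 101/3995 = 0.02528
odds, no-prophylaxis patients = 177/3301 = 0.05362
OR = 0.02528 / 0.05362 = 0.47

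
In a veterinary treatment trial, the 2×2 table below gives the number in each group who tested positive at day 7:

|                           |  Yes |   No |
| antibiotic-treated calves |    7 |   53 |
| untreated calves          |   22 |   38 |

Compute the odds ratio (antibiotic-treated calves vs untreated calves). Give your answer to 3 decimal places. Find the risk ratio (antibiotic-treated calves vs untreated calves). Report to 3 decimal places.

OR = 0.228; RR = 0.318

OR = (7 × 38) / (53 × 22) = 266/1166 ≈ 0.228
risk, antibiotic-treated calves = 7/60 = 0.1167
risk, untreated calves = 22/60 = 0.3667
RR = 0.1167 / 0.3667 = 0.318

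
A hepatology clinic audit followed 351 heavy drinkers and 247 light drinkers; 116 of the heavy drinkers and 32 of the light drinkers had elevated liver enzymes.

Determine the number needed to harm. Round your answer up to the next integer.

NNH = 5

risk, heavy drinkers = 116/351 = 0.330484
risk, light drinkers = 32/247 = 0.129555
absolute risk difference = 0.200930
1 / 0.200930 = 4.977 → round up → 5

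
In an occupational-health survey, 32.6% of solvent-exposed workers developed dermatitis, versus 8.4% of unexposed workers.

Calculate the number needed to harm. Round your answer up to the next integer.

absolute risk difference = 0.242000
1 / 0.242000 = 4.132 → round up → 5

NNH = 5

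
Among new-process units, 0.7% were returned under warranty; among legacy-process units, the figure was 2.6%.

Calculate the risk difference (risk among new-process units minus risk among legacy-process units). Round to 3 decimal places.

risk difference = 0.00700 − 0.02600 = -0.019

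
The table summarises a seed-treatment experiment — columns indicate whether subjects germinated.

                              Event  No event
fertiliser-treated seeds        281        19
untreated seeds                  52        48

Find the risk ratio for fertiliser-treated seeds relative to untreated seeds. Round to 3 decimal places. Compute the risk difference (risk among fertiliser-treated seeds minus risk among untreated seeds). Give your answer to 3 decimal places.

risk, fertiliser-treated seeds = 281/300 = 0.9367
risk, untreated seeds = 52/100 = 0.5200
RR = 0.9367 / 0.5200 = 1.801
risk difference = 0.9367 − 0.5200 = 0.417

RR = 1.801; RD = 0.417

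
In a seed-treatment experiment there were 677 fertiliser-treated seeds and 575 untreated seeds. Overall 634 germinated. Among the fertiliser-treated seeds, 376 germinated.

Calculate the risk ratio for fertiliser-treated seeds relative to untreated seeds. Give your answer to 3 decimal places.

fertiliser-treated seeds without the outcome: 677 − 376 = 301
untreated seeds with the outcome: 634 − 376 = 258
untreated seeds without the outcome: 575 − 258 = 317
risk, fertiliser-treated seeds = 376/677 = 0.5554
risk, untreated seeds = 258/575 = 0.4487
RR = 0.5554 / 0.4487 = 1.238

1.238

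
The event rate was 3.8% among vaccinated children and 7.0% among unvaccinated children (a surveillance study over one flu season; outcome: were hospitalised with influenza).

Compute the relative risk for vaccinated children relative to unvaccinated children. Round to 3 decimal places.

RR = 0.03800 / 0.07000 = 0.543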